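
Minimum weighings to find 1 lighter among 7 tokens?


Each weighing has 3 outcomes (left heavy / balance / right heavy), so k weighings distinguish at most 3^k cases; splitting into three near-equal groups achieves this.
Need 3^k ≥ 7: 3^1 = 3 < 7 ≤ 3^2 = 9
k = ⌈log₃(7)⌉ = 2

2


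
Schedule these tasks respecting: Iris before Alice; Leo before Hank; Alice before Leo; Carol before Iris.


Constraints: Iris before Alice; Leo before Hank; Alice before Leo; Carol before Iris
Method: repeatedly schedule the remaining task that has no remaining task required before it.
  Step 1: remaining {Iris, Leo, Alice, Carol, Hank}; every task except Carol still has a predecessor pending → schedule Carol.
  Step 2: remaining {Iris, Leo, Alice, Hank}; every task except Iris still has a predecessor pending → schedule Iris.
  Step 3: remaining {Leo, Alice, Hank}; every task except Alice still has a predecessor pending → schedule Alice.
  Step 4: remaining {Leo, Hank}; every task except Leo still has a predecessor pending → schedule Leo.
  Step 5: only Hank remains → schedule Hank.
Resulting order:

Carol → Iris → Alice → Leo → Hank


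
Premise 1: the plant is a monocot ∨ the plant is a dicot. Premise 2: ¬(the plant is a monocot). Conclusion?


Disjunctive syllogism: P ∨ Q, ¬P ⊢ Q
Disjunction: the plant is a monocot ∨ the plant is a dicot
We know it is not the case that the plant is a monocot.
By disjunctive syllogism, the other disjunct must be true.

The plant is a dicot


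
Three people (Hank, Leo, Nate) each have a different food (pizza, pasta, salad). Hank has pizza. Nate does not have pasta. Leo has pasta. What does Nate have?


From clues:
  Leo → pasta
  Hank → pizza
By elimination, Nate gets the remaining.

salad


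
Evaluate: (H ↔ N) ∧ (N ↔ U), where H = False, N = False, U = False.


H = False, N = False, U = False
Step 1: H ↔ N is true when H and N have the same value. Result: True
Step 2: N ↔ U is true when N and U have the same value. Result: True
Step 3: True ∧ True = True

True


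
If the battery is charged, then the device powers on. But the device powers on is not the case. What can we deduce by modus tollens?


Modus tollens: P → Q, ¬Q ⊢ ¬P
P: the battery is charged
Q: the device powers on
We have P → Q and Q is false.
By modus tollens, P must be false.

It is not the case that the battery is charged


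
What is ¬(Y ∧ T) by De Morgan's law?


De Morgan's law: ¬(P ∧ Q) ≡ ¬P ∨ ¬Q
¬(Y ∧ T) = ¬Y ∨ ¬T

¬Y ∨ ¬T


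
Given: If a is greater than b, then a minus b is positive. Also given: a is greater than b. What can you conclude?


Modus ponens: P → Q, P ⊢ Q
P: a is greater than b
Q: a minus b is positive
We have P → Q and P is true.
By modus ponens, Q must be true.

a minus b is positive


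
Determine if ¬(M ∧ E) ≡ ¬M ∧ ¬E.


Expression 1: ¬(M ∧ E)
Expression 2: ¬M ∧ ¬E
Truth table (M E | Expr1 Expr2):
  T T |   F     F
  T F |   T     F   ← differ
  F T |   T     F   ← differ
  F F |   T     T
Counterexample: M=T, E=F gives Expr1 = T but Expr2 = F, so the expressions are NOT logically equivalent.

No


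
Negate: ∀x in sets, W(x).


Original: ∀x W(x)
Rule: ¬∀→∃, ¬∃→∀, negate predicate.
Negation: ∃x ¬W(x)

∃x ¬W(x)


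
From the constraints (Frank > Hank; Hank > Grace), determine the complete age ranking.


Constraints: Frank > Hank; Hank > Grace
Method: at each step, the next-highest is the one remaining person who never appears on the smaller side of a constraint between remaining people.
  Step 1: remaining {Frank, Grace, Hank}; on the smaller side: {Grace, Hank} → Frank is next (Frank > Hank).
  Step 2: remaining {Grace, Hank}; on the smaller side: {Grace} → Hank is next (Hank > Grace).
  Step 3: only Grace remains → lowest.
Final ranking (highest to lowest):

Frank > Hank > Grace


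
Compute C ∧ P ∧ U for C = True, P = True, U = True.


C = True, P = True, U = True
Step 1: C ∧ P = True AND True = True
Step 2: (True) ∧ U = (True) AND True = True
AND is true only when ALL operands are true.

True


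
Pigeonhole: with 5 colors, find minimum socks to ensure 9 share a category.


Pigeonhole: to guarantee k in one of n categories, need (k-1)×n + 1.
k = 9, n = 5
Minimum = (9-1) × 5 + 1 = 8 × 5 + 1

41


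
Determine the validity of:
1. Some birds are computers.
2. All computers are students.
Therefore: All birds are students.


Premise 1: Some birds are computers.
Premise 2: All computers are students.
Conclusion: All birds are students.
Fallacy: illicit minor. The minor term (birds) is distributed in the conclusion ('All birds ...') but undistributed in its premise ('Some birds are computers' doesn't cover all birds).
Only 'Some birds are students' follows, not 'All'.

Invalid


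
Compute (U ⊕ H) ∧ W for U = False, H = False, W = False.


U = False, H = False, W = False
Step 1: U ⊕ H = False XOR False = False
Step 2: False ∧ W = False AND False = False
XOR true when exactly one of U,H is true; then AND with W.

False


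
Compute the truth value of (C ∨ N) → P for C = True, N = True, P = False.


C = True, N = True, P = False
Step 1: C ∨ N = True OR True = True
Step 2: (True) → P: false only when antecedent=True and P=False.
Result: False

False


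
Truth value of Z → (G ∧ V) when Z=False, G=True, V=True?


Z = False, G = True, V = True
Expression: Z → (G ∧ V)
Step 1: G ∧ V = True AND True = True
Step 2: Z → (True) = False → True = True

True


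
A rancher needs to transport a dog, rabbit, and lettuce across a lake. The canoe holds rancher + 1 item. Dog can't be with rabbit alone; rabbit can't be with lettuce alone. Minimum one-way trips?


1. rancher+rabbit → 2. rancher ← 3. rancher+dog → 4. rancher+rabbit ← 5. rancher+lettuce → 6. rancher ← 7. rancher+rabbit →
Minimum trips = 7

7


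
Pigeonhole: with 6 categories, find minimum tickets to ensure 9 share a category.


Pigeonhole: to guarantee k in one of n categories, need (k-1)×n + 1.
k = 9, n = 6
Minimum = (9-1) × 6 + 1 = 8 × 6 + 1

49


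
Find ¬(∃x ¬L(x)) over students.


Original: ∃x ¬L(x)
Rule: ¬∀→∃, ¬∃→∀, negate predicate.
Negation: ∀x L(x)

∀x L(x)


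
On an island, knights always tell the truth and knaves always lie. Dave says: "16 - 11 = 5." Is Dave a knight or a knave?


Statement: "16 - 11 = 5."
Actual: 16 - 11 = 5
Claimed: 5
Statement is TRUE → Dave tells the truth → Knight

Knight


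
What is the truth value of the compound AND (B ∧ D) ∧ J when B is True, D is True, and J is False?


B = True, D = True, J = False
Step 1: B ∧ D = True AND True = True
Step 2: True ∧ J = True AND False = False
AND is true only when ALL operands are true.

False


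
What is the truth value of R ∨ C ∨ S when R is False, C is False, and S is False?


R = False, C = False, S = False
Step 1: R ∨ C = False OR False = False
Step 2: False ∨ S = False OR False = False
OR is true when at least one operand is true.

False


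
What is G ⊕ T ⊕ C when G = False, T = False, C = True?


G = False, T = False, C = True
Step 1: G ⊕ T = False XOR False = False
Step 2: False ⊕ C = False XOR True = True
XOR is true when an odd number of operands are true.

True


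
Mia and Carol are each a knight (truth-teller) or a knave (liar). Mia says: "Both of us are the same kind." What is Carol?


Mia says: "Both of us are the same kind."
Case 1: Mia is a Knight (truth-teller)
  Statement is true → they ARE the same → Carol is also a Knight
Case 2: Mia is a Knave (liar)
  Statement is false → they are NOT the same → Carol is a Knight
In both cases, Carol is a Knight.

Knight


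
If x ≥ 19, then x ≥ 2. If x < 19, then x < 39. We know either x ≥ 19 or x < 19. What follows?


Constructive dilemma: (P → Q) ∧ (R → S), P ∨ R ⊢ Q ∨ S
Premise 1: x ≥ 19 → x ≥ 2
Premise 2: x < 19 → x < 39
Premise 3: x ≥ 19 ∨ x < 19
Case 1: Assuming x ≥ 19, then by Premise 1, x ≥ 2.
Case 2: Assuming x < 19, then by Premise 2, x < 39.
Since one of x ≥ 19 or x < 19 must hold, we get x ≥ 2 or x < 39.

x ≥ 2 or x < 39.


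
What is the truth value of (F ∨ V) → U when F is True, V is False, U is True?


F = True, V = False, U = True
Step 1: F ∨ V = True OR False = True
Step 2: (True) → U: false only when antecedent=True and U=False.
Result: True

True


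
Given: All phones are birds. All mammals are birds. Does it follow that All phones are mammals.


Premise 1: All phones are birds.
Premise 2: All mammals are birds.
Conclusion: All phones are mammals.
Fallacy: undistributed middle. birds is predicate in both.
Counterexample: phones and mammals could be disjoint subsets of birds.

Invalid


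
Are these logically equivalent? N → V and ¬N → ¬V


Expression 1: N → V
Expression 2: ¬N → ¬V
Truth table (N V | Expr1 Expr2):
  T T |   T     T
  T F |   F     T   ← differ
  F T |   T     F   ← differ
  F F |   T     T
Counterexample: N=T, V=F gives Expr1 = F but Expr2 = T, so the expressions are NOT logically equivalent.

No


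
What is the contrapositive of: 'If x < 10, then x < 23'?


Original: If x < 10, then x < 23
Contrapositive: If ¬Q, then ¬P
Negate Q: not (x < 23)
Negate P: not (x < 10)

If not (x < 23), then not (x < 10).


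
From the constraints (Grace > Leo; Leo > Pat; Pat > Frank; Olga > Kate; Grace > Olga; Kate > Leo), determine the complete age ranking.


Constraints: Grace > Leo; Leo > Pat; Pat > Frank; Olga > Kate; Grace > Olga; Kate > Leo
Method: at each step, the next-highest is the one remaining person who never appears on the smaller side of a constraint between remaining people.
  Step 1: remaining {Olga, Leo, Frank, Grace, Kate, Pat}; on the smaller side: {Olga, Leo, Frank, Kate, Pat} → Grace is next (Grace > Leo; Grace > Olga).
  Step 2: remaining {Olga, Leo, Frank, Kate, Pat}; on the smaller side: {Leo, Frank, Kate, Pat} → Olga is next (Olga > Kate).
  Step 3: remaining {Leo, Frank, Kate, Pat}; on the smaller side: {Leo, Frank, Pat} → Kate is next (Kate > Leo).
  Step 4: remaining {Leo, Frank, Pat}; on the smaller side: {Frank, Pat} → Leo is next (Leo > Pat).
  Step 5: remaining {Frank, Pat}; on the smaller side: {Frank} → Pat is next (Pat > Frank).
  Step 6: only Frank remains → lowest.
Final ranking (highest to lowest):

Grace > Olga > Kate > Leo > Pat > Frank


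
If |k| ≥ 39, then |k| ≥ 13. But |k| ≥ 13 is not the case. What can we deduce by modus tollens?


Modus tollens: P → Q, ¬Q ⊢ ¬P
P: |k| ≥ 39
Q: |k| ≥ 13
We have P → Q and Q is false.
By modus tollens, P must be false.

It is not the case that |k| ≥ 39


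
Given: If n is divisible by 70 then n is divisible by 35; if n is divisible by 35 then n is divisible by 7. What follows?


Hypothetical syllogism: P → Q, Q → R ⊢ P → R
Premise 1: n is divisible by 70 → n is divisible by 35
Premise 2: n is divisible by 35 → n is divisible by 7
Chain the implications: the middle term (n is divisible by 35) links the two.
Conclusion: If n is divisible by 70, then n is divisible by 7.

If n is divisible by 70, then n is divisible by 7.


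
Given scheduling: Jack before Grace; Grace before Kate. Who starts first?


Constraints: Jack before Grace; Grace before Kate
The first task can have nothing scheduled before it, so it must never appear on the right of a 'before'.
Tasks appearing after some 'before': Grace, Kate.
The only task not in that list is Jack → it is first.

Jack


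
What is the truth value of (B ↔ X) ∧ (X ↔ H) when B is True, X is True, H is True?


B = True, X = True, H = True
Step 1: B ↔ X is true when B and X have the same value. Result: True
Step 2: X ↔ H is true when X and H have the same value. Result: True
Step 3: True ∧ True = True

True


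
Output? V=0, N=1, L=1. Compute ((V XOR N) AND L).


V XOR N = 0^1 = 1
1 AND 1 = 1

1


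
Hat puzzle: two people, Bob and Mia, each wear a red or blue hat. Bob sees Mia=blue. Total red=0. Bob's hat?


Total red = 0, Mia = blue
Red accounted for: 0
Remaining for Bob: 0
Bob's hat is blue.

blue


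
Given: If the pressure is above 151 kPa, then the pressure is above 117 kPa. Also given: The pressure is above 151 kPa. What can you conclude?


Modus ponens: P → Q, P ⊢ Q
P: the pressure is above 151 kPa
Q: the pressure is above 117 kPa
We have P → Q and P is true.
By modus ponens, Q must be true.

The pressure is above 117 kPa


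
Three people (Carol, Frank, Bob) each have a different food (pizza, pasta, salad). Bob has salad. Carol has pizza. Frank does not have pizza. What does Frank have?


From clues:
  Bob → salad
  Carol → pizza
By elimination, Frank gets the remaining.

pasta


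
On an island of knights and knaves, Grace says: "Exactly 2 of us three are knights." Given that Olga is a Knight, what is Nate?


Grace claims exactly 2 knights among Grace, Olga, Nate.
Given: Olga is a Knight.

Case 1: Grace is a Knight (tells truth)
  Then exactly 2 of the three are knights.
  Counting Grace, Olga: 2 knight(s) so far. Need 0 more → Nate = Knave.
Case 2: Grace is a Knave (lies)
  Then the count is NOT 2.
  If Nate = Knight, count = 2 = 2 → claim would be true, contradicts lie.
  If Nate = Knave, count = 1 ≠ 2 → lie confirmed ✓

Nate is a Knave.

Knave


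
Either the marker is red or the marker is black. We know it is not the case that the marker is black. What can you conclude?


Disjunctive syllogism: P ∨ Q, ¬P ⊢ Q
Disjunction: the marker is red ∨ the marker is black
We know it is not the case that the marker is black.
By disjunctive syllogism, the other disjunct must be true.

The marker is red


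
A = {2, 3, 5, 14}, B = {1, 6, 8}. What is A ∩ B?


A = {2, 3, 5, 14}
B = {1, 6, 8}
Operation: intersection
Elements in both: none

∅


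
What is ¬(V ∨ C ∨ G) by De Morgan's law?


De Morgan's law: ¬(P ∨ Q ∨ R) ≡ ¬P ∧ ¬Q ∧ ¬R
¬(V ∨ C ∨ G) = ¬V ∧ ¬C ∧ ¬G

¬V ∧ ¬C ∧ ¬G


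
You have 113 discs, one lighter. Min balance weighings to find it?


Each weighing has 3 outcomes (left heavy / balance / right heavy), so k weighings distinguish at most 3^k cases; splitting into three near-equal groups achieves this.
Need 3^k ≥ 113: 3^4 = 81 < 113 ≤ 3^5 = 243
k = ⌈log₃(113)⌉ = 5

5


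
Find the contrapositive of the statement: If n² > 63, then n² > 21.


Original: If n² > 63, then n² > 21
Contrapositive: If ¬Q, then ¬P
Negate Q: not (n² > 21)
Negate P: not (n² > 63)

If not (n² > 21), then not (n² > 63).


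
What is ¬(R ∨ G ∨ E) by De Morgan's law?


De Morgan's law: ¬(P ∨ Q ∨ R) ≡ ¬P ∧ ¬Q ∧ ¬R
¬(R ∨ G ∨ E) = ¬R ∧ ¬G ∧ ¬E

¬R ∧ ¬G ∧ ¬E


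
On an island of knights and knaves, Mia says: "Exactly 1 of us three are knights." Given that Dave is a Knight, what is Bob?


Mia claims exactly 1 knights among Mia, Dave, Bob.
Given: Dave is a Knight.

Case 1: Mia is a Knight (tells truth)
  Then exactly 1 of the three are knights.
  Counting Mia, Dave: 2 knight(s) so far. Need -1 more → impossible.
Case 2: Mia is a Knave (lies)
  Then the count is NOT 1.
  If Bob = Knave, count = 1 = 1 → claim would be true, contradicts lie.
  If Bob = Knight, count = 2 ≠ 1 → lie confirmed ✓

Bob is a Knight.

Knight


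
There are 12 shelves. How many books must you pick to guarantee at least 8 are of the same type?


Pigeonhole: to guarantee k in one of n categories, need (k-1)×n + 1.
k = 8, n = 12
Minimum = (8-1) × 12 + 1 = 7 × 12 + 1

85


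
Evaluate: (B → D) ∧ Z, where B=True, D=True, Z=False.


B = True, D = True, Z = False
Expression: (B → D) ∧ Z
Step 1: B → D = True → True (false only if B=True, D=False) = True
Step 2: (True) ∧ Z = True AND False = False

False


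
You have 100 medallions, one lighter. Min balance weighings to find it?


Each weighing has 3 outcomes (left heavy / balance / right heavy), so k weighings distinguish at most 3^k cases; splitting into three near-equal groups achieves this.
Need 3^k ≥ 100: 3^4 = 81 < 100 ≤ 3^5 = 243
k = ⌈log₃(100)⌉ = 5

5


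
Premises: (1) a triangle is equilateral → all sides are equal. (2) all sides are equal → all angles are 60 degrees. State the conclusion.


Hypothetical syllogism: P → Q, Q → R ⊢ P → R
Premise 1: a triangle is equilateral → all sides are equal
Premise 2: all sides are equal → all angles are 60 degrees
Chain the implications: the middle term (all sides are equal) links the two.
Conclusion: If a triangle is equilateral, then all angles are 60 degrees.

If a triangle is equilateral, then all angles are 60 degrees.


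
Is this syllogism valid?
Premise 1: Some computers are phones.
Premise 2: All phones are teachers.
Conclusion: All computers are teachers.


Premise 1: Some computers are phones.
Premise 2: All phones are teachers.
Conclusion: All computers are teachers.
Fallacy: illicit minor. The minor term (computers) is distributed in the conclusion ('All computers ...') but undistributed in its premise ('Some computers are phones' doesn't cover all computers).
Only 'Some computers are teachers' follows, not 'All'.

Invalid


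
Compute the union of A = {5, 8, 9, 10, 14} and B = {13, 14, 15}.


A = {5, 8, 9, 10, 14}
B = {13, 14, 15}
Operation: union
All elements combined: 5, 8, 9, 10, 13, 14, 15

{5, 8, 9, 10, 13, 14, 15}


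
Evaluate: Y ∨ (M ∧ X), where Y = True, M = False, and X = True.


Y = True, M = False, X = True
Step 1: M ∧ X = False AND True = False
Step 2: Y ∨ False = True OR False = True
AND evaluated first (higher precedence); then OR applied.

True


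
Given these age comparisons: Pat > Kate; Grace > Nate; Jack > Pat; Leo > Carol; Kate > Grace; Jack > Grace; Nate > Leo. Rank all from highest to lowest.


Constraints: Pat > Kate; Grace > Nate; Jack > Pat; Leo > Carol; Kate > Grace; Jack > Grace; Nate > Leo
Method: at each step, the next-highest is the one remaining person who never appears on the smaller side of a constraint between remaining people.
  Step 1: remaining {Jack, Leo, Nate, Carol, Kate, Grace, Pat}; on the smaller side: {Leo, Nate, Carol, Kate, Grace, Pat} → Jack is next (Jack > Pat; Jack > Grace).
  Step 2: remaining {Leo, Nate, Carol, Kate, Grace, Pat}; on the smaller side: {Leo, Nate, Carol, Kate, Grace} → Pat is next (Pat > Kate).
  Step 3: remaining {Leo, Nate, Carol, Kate, Grace}; on the smaller side: {Leo, Nate, Carol, Grace} → Kate is next (Kate > Grace).
  Step 4: remaining {Leo, Nate, Carol, Grace}; on the smaller side: {Leo, Nate, Carol} → Grace is next (Grace > Nate).
  Step 5: remaining {Leo, Nate, Carol}; on the smaller side: {Leo, Carol} → Nate is next (Nate > Leo).
  Step 6: remaining {Leo, Carol}; on the smaller side: {Carol} → Leo is next (Leo > Carol).
  Step 7: only Carol remains → lowest.
Final ranking (highest to lowest):

Jack > Pat > Kate > Grace > Nate > Leo > Carol


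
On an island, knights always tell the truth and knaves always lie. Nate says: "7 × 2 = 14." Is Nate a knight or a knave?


Statement: "7 × 2 = 14."
Actual: 7 × 2 = 14
Claimed: 14
Statement is TRUE → Nate tells the truth → Knight

Knight


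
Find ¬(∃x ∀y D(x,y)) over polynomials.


Original: ∃x ∀y D(x,y)
Rule: ¬∀→∃, ¬∃→∀, negate predicate.
Negation: ∀x ∃y ¬D(x,y)

∀x ∃y ¬D(x,y)


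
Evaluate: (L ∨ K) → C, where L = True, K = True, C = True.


L = True, K = True, C = True
Step 1: L ∨ K = True OR True = True
Step 2: (True) → C: false only when antecedent=True and C=False.
Result: True

True


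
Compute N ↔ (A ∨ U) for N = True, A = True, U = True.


N = True, A = True, U = True
Step 1: A ∨ U = True OR True = True
Step 2: N ↔ (True): true when both sides have same truth value.
Result: True ↔ True = True

True


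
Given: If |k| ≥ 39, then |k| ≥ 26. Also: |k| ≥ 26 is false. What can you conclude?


Modus tollens: P → Q, ¬Q ⊢ ¬P
P: |k| ≥ 39
Q: |k| ≥ 26
We have P → Q and Q is false.
By modus tollens, P must be false.

It is not the case that |k| ≥ 39


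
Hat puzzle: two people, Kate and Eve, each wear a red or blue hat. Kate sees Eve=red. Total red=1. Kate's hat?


Total red = 1, Eve = red
Red accounted for: 1
Remaining for Kate: 0
Kate's hat is blue.

blue


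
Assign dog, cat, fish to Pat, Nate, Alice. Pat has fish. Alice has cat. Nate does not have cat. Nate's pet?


From clues:
  Alice → cat
  Pat → fish
By elimination, Nate gets the remaining.

dog


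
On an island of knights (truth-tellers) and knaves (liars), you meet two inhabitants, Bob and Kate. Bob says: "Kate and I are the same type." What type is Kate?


Bob says: "Kate and I are the same type."
Case 1: Bob is a Knight (truth-teller)
  Statement is true → they ARE the same → Kate is also a Knight
Case 2: Bob is a Knave (liar)
  Statement is false → they are NOT the same → Kate is a Knight
In both cases, Kate is a Knight.

Knight


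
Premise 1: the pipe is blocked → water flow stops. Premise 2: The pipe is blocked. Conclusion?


Modus ponens: P → Q, P ⊢ Q
P: the pipe is blocked
Q: water flow stops
We have P → Q and P is true.
By modus ponens, Q must be true.

Water flow stops


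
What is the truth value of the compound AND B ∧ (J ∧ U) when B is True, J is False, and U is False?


B = True, J = False, U = False
Step 1: J ∧ U = False AND False = False
Step 2: B ∧ False = True AND False = False
AND is true only when ALL operands are true.

False


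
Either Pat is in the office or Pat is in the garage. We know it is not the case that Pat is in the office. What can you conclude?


Disjunctive syllogism: P ∨ Q, ¬P ⊢ Q
Disjunction: Pat is in the office ∨ Pat is in the garage
We know it is not the case that Pat is in the office.
By disjunctive syllogism, the other disjunct must be true.

Pat is in the garage


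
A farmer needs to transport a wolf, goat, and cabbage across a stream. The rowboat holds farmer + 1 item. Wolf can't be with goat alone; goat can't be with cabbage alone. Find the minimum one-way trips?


1. farmer+goat → 2. farmer ← 3. farmer+wolf → 4. farmer+goat ← 5. farmer+cabbage → 6. farmer ← 7. farmer+goat →
Minimum trips = 7

7


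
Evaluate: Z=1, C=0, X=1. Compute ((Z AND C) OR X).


Z AND C = 1&0 = 0
0 OR 1 = 1

1


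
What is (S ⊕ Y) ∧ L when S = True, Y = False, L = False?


S = True, Y = False, L = False
Step 1: S ⊕ Y = True XOR False = True
Step 2: True ∧ L = True AND False = False
XOR true when exactly one of S,Y is true; then AND with L.

False


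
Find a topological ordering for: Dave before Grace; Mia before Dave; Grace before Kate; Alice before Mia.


Constraints: Dave before Grace; Mia before Dave; Grace before Kate; Alice before Mia
Method: repeatedly schedule the remaining task that has no remaining task required before it.
  Step 1: remaining {Kate, Dave, Mia, Alice, Grace}; every task except Alice still has a predecessor pending → schedule Alice.
  Step 2: remaining {Kate, Dave, Mia, Grace}; every task except Mia still has a predecessor pending → schedule Mia.
  Step 3: remaining {Kate, Dave, Grace}; every task except Dave still has a predecessor pending → schedule Dave.
  Step 4: remaining {Kate, Grace}; every task except Grace still has a predecessor pending → schedule Grace.
  Step 5: only Kate remains → schedule Kate.
Resulting order:

Alice → Mia → Dave → Grace → Kate


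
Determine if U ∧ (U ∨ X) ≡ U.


Expression 1: U ∧ (U ∨ X)
Expression 2: U
Truth table (U X | Expr1 Expr2):
  T T |   T     T
  T F |   T     T
  F T |   F     F
  F F |   F     F
All 4 rows agree, so the expressions are logically equivalent.

Yes


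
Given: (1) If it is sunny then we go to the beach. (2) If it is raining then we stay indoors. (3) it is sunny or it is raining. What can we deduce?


Constructive dilemma: (P → Q) ∧ (R → S), P ∨ R ⊢ Q ∨ S
Premise 1: it is sunny → we go to the beach
Premise 2: it is raining → we stay indoors
Premise 3: it is sunny ∨ it is raining
Case 1: Assuming it is sunny, then by Premise 1, we go to the beach.
Case 2: Assuming it is raining, then by Premise 2, we stay indoors.
Since one of it is sunny or it is raining must hold, we get we go to the beach or we stay indoors.

We go to the beach or we stay indoors.


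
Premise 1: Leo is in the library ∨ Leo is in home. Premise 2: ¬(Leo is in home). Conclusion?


Disjunctive syllogism: P ∨ Q, ¬P ⊢ Q
Disjunction: Leo is in the library ∨ Leo is in home
We know it is not the case that Leo is in home.
By disjunctive syllogism, the other disjunct must be true.

Leo is in the library


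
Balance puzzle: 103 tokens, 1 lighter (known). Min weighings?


Each weighing has 3 outcomes (left heavy / balance / right heavy), so k weighings distinguish at most 3^k cases; splitting into three near-equal groups achieves this.
Need 3^k ≥ 103: 3^4 = 81 < 103 ≤ 3^5 = 243
k = ⌈log₃(103)⌉ = 5

5


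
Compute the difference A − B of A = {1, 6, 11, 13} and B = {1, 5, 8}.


A = {1, 6, 11, 13}
B = {1, 5, 8}
Operation: difference A − B
In A but not B: 6, 11, 13

{6, 11, 13}


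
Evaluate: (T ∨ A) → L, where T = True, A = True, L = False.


T = True, A = True, L = False
Step 1: T ∨ A = True OR True = True
Step 2: (True) → L: false only when antecedent=True and L=False.
Result: False

False


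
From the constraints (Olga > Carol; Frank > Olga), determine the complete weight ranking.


Constraints: Olga > Carol; Frank > Olga
Method: at each step, the next-highest is the one remaining person who never appears on the smaller side of a constraint between remaining people.
  Step 1: remaining {Olga, Frank, Carol}; on the smaller side: {Olga, Carol} → Frank is next (Frank > Olga).
  Step 2: remaining {Olga, Carol}; on the smaller side: {Carol} → Olga is next (Olga > Carol).
  Step 3: only Carol remains → lowest.
Final ranking (highest to lowest):

Frank > Olga > Carol


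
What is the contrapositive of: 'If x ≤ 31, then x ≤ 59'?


Original: If x ≤ 31, then x ≤ 59
Contrapositive: If ¬Q, then ¬P
Negate Q: not (x ≤ 59)
Negate P: not (x ≤ 31)

If not (x ≤ 59), then not (x ≤ 31).


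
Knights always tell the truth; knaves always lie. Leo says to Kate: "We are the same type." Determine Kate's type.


Leo says: "We are the same type."
Case 1: Leo is a Knight (truth-teller)
  Statement is true → they ARE the same → Kate is also a Knight
Case 2: Leo is a Knave (liar)
  Statement is false → they are NOT the same → Kate is a Knight
In both cases, Kate is a Knight.

Knight


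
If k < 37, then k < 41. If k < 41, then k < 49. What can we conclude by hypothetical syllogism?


Hypothetical syllogism: P → Q, Q → R ⊢ P → R
Premise 1: k < 37 → k < 41
Premise 2: k < 41 → k < 49
Chain the implications: the middle term (k < 41) links the two.
Conclusion: If k < 37, then k < 49.

If k < 37, then k < 49.


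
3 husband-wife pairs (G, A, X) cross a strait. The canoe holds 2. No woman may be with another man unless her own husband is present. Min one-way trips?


Label couples G, A, X (H = husband, W = wife).
Counting alone: 6 people, the canoe carries 2 and someone must bring it back, so each round trip nets at most +1 on the far side until the last crossing → at least 9 trips. The jealousy constraint makes 9 impossible; the shortest valid schedule has 11:
1. WG+WA →  (far: WG,WA; near: HG,HA,HX,WX)
2. WG ←       (far: WA; near: HG,HA,HX,WG,WX)
3. WG+WX →  (far: WG,WA,WX; near: HG,HA,HX)
4. WG ←       (far: WA,WX; near: HG,HA,HX,WG)
5. HA+HX →  (far: HA,WA,HX,WX; near: HG,WG)
6. HA+WA ←  (far: HX,WX; near: HG,WG,HA,WA)
7. HG+HA →  (far: HG,HA,HX,WX; near: WG,WA)
8. WX ←       (far: HG,HA,HX; near: WG,WA,WX)
9. WG+WA →  (far: HG,WG,HA,WA,HX; near: WX)
10. HX ←      (far: HG,WG,HA,WA; near: HX,WX)
11. HX+WX → (far: all six; near: empty)
In every state each wife is either with her husband or with no other man.
Minimum trips = 11

11


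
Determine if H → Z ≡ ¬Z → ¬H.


Expression 1: H → Z
Expression 2: ¬Z → ¬H
Truth table (H Z | Expr1 Expr2):
  T T |   T     T
  T F |   F     F
  F T |   T     T
  F F |   T     T
All 4 rows agree, so the expressions are logically equivalent.

Yes


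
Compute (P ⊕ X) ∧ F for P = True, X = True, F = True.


P = True, X = True, F = True
Step 1: P ⊕ X = True XOR True = False
Step 2: False ∧ F = False AND True = False
XOR true when exactly one of P,X is true; then AND with F.

False


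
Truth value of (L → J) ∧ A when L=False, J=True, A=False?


L = False, J = True, A = False
Expression: (L → J) ∧ A
Step 1: L → J = False → True (false only if L=True, J=False) = True
Step 2: (True) ∧ A = True AND False = False

False


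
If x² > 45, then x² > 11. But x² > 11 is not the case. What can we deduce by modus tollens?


Modus tollens: P → Q, ¬Q ⊢ ¬P
P: x² > 45
Q: x² > 11
We have P → Q and Q is false.
By modus tollens, P must be false.

It is not the case that x² > 45


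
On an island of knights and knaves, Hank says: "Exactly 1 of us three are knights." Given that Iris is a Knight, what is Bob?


Hank claims exactly 1 knights among Hank, Iris, Bob.
Given: Iris is a Knight.

Case 1: Hank is a Knight (tells truth)
  Then exactly 1 of the three are knights.
  Counting Hank, Iris: 2 knight(s) so far. Need -1 more → impossible.
Case 2: Hank is a Knave (lies)
  Then the count is NOT 1.
  If Bob = Knave, count = 1 = 1 → claim would be true, contradicts lie.
  If Bob = Knight, count = 2 ≠ 1 → lie confirmed ✓

Bob is a Knight.

Knight


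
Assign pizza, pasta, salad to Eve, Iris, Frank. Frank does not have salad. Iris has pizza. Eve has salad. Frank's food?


From clues:
  Iris → pizza
  Eve → salad
By elimination, Frank gets the remaining.

pasta


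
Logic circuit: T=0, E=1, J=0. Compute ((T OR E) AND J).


T OR E = 0|1 = 1
1 AND 0 = 0

0


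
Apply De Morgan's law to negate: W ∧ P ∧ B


De Morgan's law: ¬(P ∧ Q ∧ R) ≡ ¬P ∨ ¬Q ∨ ¬R
¬(W ∧ P ∧ B) = ¬W ∨ ¬P ∨ ¬B

¬W ∨ ¬P ∨ ¬B


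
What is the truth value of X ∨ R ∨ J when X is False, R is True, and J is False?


X = False, R = True, J = False
Step 1: X ∨ R = False OR True = True
Step 2: True ∨ J = True OR False = True
OR is true when at least one operand is true.

True


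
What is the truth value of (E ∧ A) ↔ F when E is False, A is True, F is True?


E = False, A = True, F = True
Step 1: E ∧ A = False AND True = False
Step 2: (False) ↔ F: true when both sides have same truth value.
Result: False ↔ True = False

False


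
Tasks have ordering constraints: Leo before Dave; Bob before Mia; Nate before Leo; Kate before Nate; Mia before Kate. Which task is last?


Constraints: Leo before Dave; Bob before Mia; Nate before Leo; Kate before Nate; Mia before Kate
The last task can have nothing scheduled after it, so it must never appear on the left of a 'before'.
Tasks appearing before some other task: Leo, Bob, Nate, Kate, Mia.
The only task not in that list is Dave → it is last.

Dave


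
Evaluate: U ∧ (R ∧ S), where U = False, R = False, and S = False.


U = False, R = False, S = False
Step 1: R ∧ S = False AND False = False
Step 2: U ∧ False = False AND False = False
AND is true only when ALL operands are true.

False


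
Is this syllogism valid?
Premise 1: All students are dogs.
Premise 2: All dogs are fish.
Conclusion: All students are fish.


Premise 1: All students are dogs.
Premise 2: All dogs are fish.
Conclusion: All students are fish.
Barbara syllogism (AAA-1): All A are B, All B are C → All A are C.
Middle term (dogs) distributed in premise 2.

Valid


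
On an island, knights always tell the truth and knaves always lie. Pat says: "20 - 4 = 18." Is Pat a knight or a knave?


Statement: "20 - 4 = 18."
Actual: 20 - 4 = 16
Claimed: 18
Statement is FALSE → Pat lies → Knave

Knave


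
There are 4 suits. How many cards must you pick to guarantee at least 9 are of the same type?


Pigeonhole: to guarantee k in one of n categories, need (k-1)×n + 1.
k = 9, n = 4
Minimum = (9-1) × 4 + 1 = 8 × 4 + 1

33


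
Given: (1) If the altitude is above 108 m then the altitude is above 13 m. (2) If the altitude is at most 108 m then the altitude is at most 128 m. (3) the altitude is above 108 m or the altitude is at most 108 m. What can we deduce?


Constructive dilemma: (P → Q) ∧ (R → S), P ∨ R ⊢ Q ∨ S
Premise 1: the altitude is above 108 m → the altitude is above 13 m
Premise 2: the altitude is at most 108 m → the altitude is at most 128 m
Premise 3: the altitude is above 108 m ∨ the altitude is at most 108 m
Case 1: Assuming the altitude is above 108 m, then by Premise 1, the altitude is above 13 m.
Case 2: Assuming the altitude is at most 108 m, then by Premise 2, the altitude is at most 128 m.
Since one of the altitude is above 108 m or the altitude is at most 108 m must hold, we get the altitude is above 13 m or the altitude is at most 128 m.

The altitude is above 13 m or the altitude is at most 128 m.


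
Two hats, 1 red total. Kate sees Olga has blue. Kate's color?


Total red = 1, Olga = blue
Red accounted for: 0
Remaining for Kate: 1
Kate's hat is red.

red


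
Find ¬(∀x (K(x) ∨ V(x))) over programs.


Original: ∀x (K(x) ∨ V(x))
Rule: ¬∀→∃, ¬∃→∀, negate predicate.
Negation: ∃x (¬K(x) ∧ ¬V(x))

∃x (¬K(x) ∧ ¬V(x))


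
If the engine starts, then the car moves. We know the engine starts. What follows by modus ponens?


Modus ponens: P → Q, P ⊢ Q
P: the engine starts
Q: the car moves
We have P → Q and P is true.
By modus ponens, Q must be true.

The car moves


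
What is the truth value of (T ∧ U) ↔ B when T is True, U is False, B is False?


T = True, U = False, B = False
Step 1: T ∧ U = True AND False = False
Step 2: (False) ↔ B: true when both sides have same truth value.
Result: False ↔ False = True

True


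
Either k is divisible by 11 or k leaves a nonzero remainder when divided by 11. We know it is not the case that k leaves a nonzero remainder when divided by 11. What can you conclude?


Disjunctive syllogism: P ∨ Q, ¬P ⊢ Q
Disjunction: k is divisible by 11 ∨ k leaves a nonzero remainder when divided by 11
We know it is not the case that k leaves a nonzero remainder when divided by 11.
By disjunctive syllogism, the other disjunct must be true.

k is divisible by 11


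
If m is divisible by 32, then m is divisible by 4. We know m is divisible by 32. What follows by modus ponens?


Modus ponens: P → Q, P ⊢ Q
P: m is divisible by 32
Q: m is divisible by 4
We have P → Q and P is true.
By modus ponens, Q must be true.

m is divisible by 4


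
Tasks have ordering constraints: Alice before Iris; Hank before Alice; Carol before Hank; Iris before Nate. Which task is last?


Constraints: Alice before Iris; Hank before Alice; Carol before Hank; Iris before Nate
The last task can have nothing scheduled after it, so it must never appear on the left of a 'before'.
Tasks appearing before some other task: Alice, Hank, Carol, Iris.
The only task not in that list is Nate → it is last.

Nate


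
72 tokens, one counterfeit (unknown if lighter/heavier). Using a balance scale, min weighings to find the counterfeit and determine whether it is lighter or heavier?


Let n = 72. 144 possibilities (n tokens × lighter/heavier); each weighing has 3 outcomes.
Bound for k weighings: say the first weighing puts j tokens on each pan. If it tips, the 2j weighed tokens remain suspects (each with a known direction) and k-1 weighings give 3^(k-1) outcomes; 3^(k-1) is odd, so 2j ≤ 3^(k-1) - 1. If it balances, the n - 2j unweighed tokens remain with direction unknown: 2(n - 2j) ≤ 3^(k-1) - 1 by the same parity argument. Adding, n ≤ (3^(k-1) - 1) + (3^(k-1) - 1)/2 = (3^k - 3)/2, and the classical three-group strategy achieves this (3 tokens in 2 weighings, 12 in 3, 39 in 4, 120 in 5).
So we need the smallest k with (3^k - 3)/2 ≥ 72.
k = 4: (3^4 - 3)/2 = 39 < 72 ✗
k = 5: (3^5 - 3)/2 = 120 ≥ 72 ✓

5


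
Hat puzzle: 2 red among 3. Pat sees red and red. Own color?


Total red = 2, seen red = 2
Own red = 2 - 2 = 0
Pat's hat is blue.

blue


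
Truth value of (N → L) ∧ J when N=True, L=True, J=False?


N = True, L = True, J = False
Expression: (N → L) ∧ J
Step 1: N → L = True → True (false only if N=True, L=False) = True
Step 2: (True) ∧ J = True AND False = False

False


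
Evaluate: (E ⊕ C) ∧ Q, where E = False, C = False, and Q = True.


E = False, C = False, Q = True
Step 1: E ⊕ C = False XOR False = False
Step 2: False ∧ Q = False AND True = False
XOR true when exactly one of E,C is true; then AND with Q.

False


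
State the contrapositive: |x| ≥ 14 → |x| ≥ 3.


Original: If |x| ≥ 14, then |x| ≥ 3
Contrapositive: If ¬Q, then ¬P
Negate Q: not (|x| ≥ 3)
Negate P: not (|x| ≥ 14)

If not (|x| ≥ 3), then not (|x| ≥ 14).


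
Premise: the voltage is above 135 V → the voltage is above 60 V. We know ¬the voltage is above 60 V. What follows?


Modus tollens: P → Q, ¬Q ⊢ ¬P
P: the voltage is above 135 V
Q: the voltage is above 60 V
We have P → Q and Q is false.
By modus tollens, P must be false.

It is not the case that the voltage is above 135 V


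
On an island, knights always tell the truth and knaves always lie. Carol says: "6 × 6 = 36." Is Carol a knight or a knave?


Statement: "6 × 6 = 36."
Actual: 6 × 6 = 36
Claimed: 36
Statement is TRUE → Carol tells the truth → Knight

Knight


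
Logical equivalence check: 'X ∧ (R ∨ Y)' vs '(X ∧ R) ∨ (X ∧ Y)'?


Expression 1: X ∧ (R ∨ Y)
Expression 2: (X ∧ R) ∨ (X ∧ Y)
Truth table (X R Y | Expr1 Expr2):
  T T T |   T     T
  T T F |   T     T
  T F T |   T     T
  T F F |   F     F
  F T T |   F     F
  F T F |   F     F
  F F T |   F     F
  F F F |   F     F
All 8 rows agree, so the expressions are logically equivalent.

Yes


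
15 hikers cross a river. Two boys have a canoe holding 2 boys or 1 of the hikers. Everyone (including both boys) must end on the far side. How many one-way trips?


Per crossing of one of the hikers: boys→, one←, one of the hikers→, one← = 4 trips
15 × 4 = 60, + 1 final boys→ = 61
Minimum trips = 61

61


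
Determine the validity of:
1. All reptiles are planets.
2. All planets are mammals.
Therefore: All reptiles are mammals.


Premise 1: All reptiles are planets.
Premise 2: All planets are mammals.
Conclusion: All reptiles are mammals.
Barbara syllogism (AAA-1): All A are B, All B are C → All A are C.
Middle term (planets) distributed in premise 2.

Valid


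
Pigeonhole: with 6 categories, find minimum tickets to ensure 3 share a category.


Pigeonhole: to guarantee k in one of n categories, need (k-1)×n + 1.
k = 3, n = 6
Minimum = (3-1) × 6 + 1 = 2 × 6 + 1

13


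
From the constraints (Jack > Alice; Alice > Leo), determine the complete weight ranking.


Constraints: Jack > Alice; Alice > Leo
Method: at each step, the next-highest is the one remaining person who never appears on the smaller side of a constraint between remaining people.
  Step 1: remaining {Jack, Alice, Leo}; on the smaller side: {Alice, Leo} → Jack is next (Jack > Alice).
  Step 2: remaining {Alice, Leo}; on the smaller side: {Leo} → Alice is next (Alice > Leo).
  Step 3: only Leo remains → lowest.
Final ranking (highest to lowest):

Jack > Alice > Leo


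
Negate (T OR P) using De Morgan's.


De Morgan's law: ¬(P ∨ Q) ≡ ¬P ∧ ¬Q
¬(T ∨ P) = ¬T ∧ ¬P

¬T ∧ ¬P
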